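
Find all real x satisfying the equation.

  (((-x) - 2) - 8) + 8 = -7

Step 1. [(((-x) - 2) - 8) + 8 = -7] +8 is outermost — subtract 8 both sides, so sub: ((-x) - 2) - 8 = -15.
Step 2. [((-x) - 2) - 8 = -15] peel the -8: add 8 from each side. So sub: (-x) - 2 = -7.
Step 3. [(-x) - 2 = -7] 2 comes off first (add 2), so sub: -x = -5.
Step 4. [-x = -5] LHS negated; negate both sides. So neg: x = 5.

Answer: x ∈ {5}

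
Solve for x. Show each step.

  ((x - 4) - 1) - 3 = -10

Step 1. [((x - 4) - 1) - 3 = -10] the outer -3 inverts by adding 3 ⇒ sub: (x - 4) - 1 = -7.
Step 2. [(x - 4) - 1 = -7] peel the -1: add 1 from each side ⇒ sub: x - 4 = -6.
Step 3. [x - 4 = -6] -4 is outermost — add 4 both sides. So sub: x = -2.

Answer: x ∈ {-2}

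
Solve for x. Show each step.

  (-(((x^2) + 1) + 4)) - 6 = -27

Step 1. [(-(((x^2) + 1) + 4)) - 6 = -27] -6 is outermost — add 6 both sides ⇒ sub: -(((x^2) + 1) + 4) = -21.
Step 2. [-(((x^2) + 1) + 4) = -21] leading − — multiply by −1 ⇒ neg: ((x^2) + 1) + 4 = 21.
Step 3. [((x^2) + 1) + 4 = 21] +4 is outermost — subtract 4 both sides. So sub: (x^2) + 1 = 17.
Step 4. [(x^2) + 1 = 17] subtract 1: x sits inside (… + 1) ⇒ sub: x^2 = 16.
Step 5. [x^2 = 16] √ both sides: 16 ≥ 0 gives two branches ⇒ sqrt: x = 4 or -4.

Answer: x ∈ {-4, 4}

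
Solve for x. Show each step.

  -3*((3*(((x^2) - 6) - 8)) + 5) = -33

Step 1. [-3*((3*(((x^2) - 6) - 8)) + 5) = -33] -3 out front; divide by -3 ⇒ div: (3*(((x^2) - 6) - 8)) + 5 = 11.
Step 2. [(3*(((x^2) - 6) - 8)) + 5 = 11] the outer +5 inverts by subtracting 5, so sub: 3*(((x^2) - 6) - 8) = 6.
Step 3. [3*(((x^2) - 6) - 8) = 6] 3 out front; divide by 3. So div: ((x^2) - 6) - 8 = 2.
Step 4. [((x^2) - 6) - 8 = 2] 8 comes off first (add 8). So sub: (x^2) - 6 = 10.
Step 5. [(x^2) - 6 = 10] 6 comes off first (add 6). So sub: x^2 = 16.
Step 6. [x^2 = 16] √ both sides: 16 ≥ 0 gives two branches. So sqrt: x = 4 or -4.

Answer: x ∈ {-4, 4}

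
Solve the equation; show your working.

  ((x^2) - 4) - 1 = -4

Step 1. [((x^2) - 4) - 1 = -4] -1 is outermost — add 1 both sides. So sub: (x^2) - 4 = -3.
Step 2. [(x^2) - 4 = -3] 4 comes off first (add 4), so sub: x^2 = 1.
Step 3. [x^2 = 1] √ both sides: 1 ≥ 0 gives two branches. So sqrt: x = 1 or -1.

Answer: x ∈ {-1, 1}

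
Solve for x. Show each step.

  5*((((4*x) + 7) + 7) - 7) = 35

Step 1. [5*((((4*x) + 7) + 7) - 7) = 35] 5 out front; divide by 5 ⇒ div: (((4*x) + 7) + 7) - 7 = 7.
Step 2. [(((4*x) + 7) + 7) - 7 = 7] the outer -7 inverts by adding 7, so sub: ((4*x) + 7) + 7 = 14.
Step 3. [((4*x) + 7) + 7 = 14] subtract 7: x sits inside (… + 7). So sub: (4*x) + 7 = 7.
Step 4. [(4*x) + 7 = 7] subtract 7: x sits inside (… + 7) ⇒ sub: 4*x = 0.
Step 5. [4*x = 0] 4 out front; divide by 4. So div: x = 0.

Answer: x ∈ {0}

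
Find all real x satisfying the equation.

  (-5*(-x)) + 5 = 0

Step 1. [(-5*(-x)) + 5 = 0] common factor -5 (LHS and 0) — divide through, so factor: (-x) - 1 = 0.
Step 2. [(-x) - 1 = 0] 1 comes off first (add 1). So sub: -x = 1.
Step 3. [-x = 1] flip signs both sides ⇒ neg: x = -1.

Answer: x ∈ {-1}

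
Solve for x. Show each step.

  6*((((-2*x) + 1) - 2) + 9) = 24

Step 1. [6*((((-2*x) + 1) - 2) + 9) = 24] divide by the outer 6, so div: (((-2*x) + 1) - 2) + 9 = 4.
Step 2. [(((-2*x) + 1) - 2) + 9 = 4] peel the +9: subtract 9 from each side, so sub: ((-2*x) + 1) - 2 = -5.
Step 3. [((-2*x) + 1) - 2 = -5] the outer -2 inverts by adding 2 ⇒ sub: (-2*x) + 1 = -3.
Step 4. [(-2*x) + 1 = -3] the outer +1 inverts by subtracting 1 ⇒ sub: -2*x = -4.
Step 5. [-2*x = -4] leading coefficient -2: divide by -2 ⇒ div: x = 2.

Answer: x ∈ {2}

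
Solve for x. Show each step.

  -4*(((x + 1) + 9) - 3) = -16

Step 1. [-4*(((x + 1) + 9) - 3) = -16] leading coefficient -4: divide by -4. So div: ((x + 1) + 9) - 3 = 4.
Step 2. [((x + 1) + 9) - 3 = 4] peel the -3: add 3 from each side. So sub: (x + 1) + 9 = 7.
Step 3. [(x + 1) + 9 = 7] the outer +9 inverts by subtracting 9 ⇒ sub: x + 1 = -2.
Step 4. [x + 1 = -2] +1 is outermost — subtract 1 both sides ⇒ sub: x = -3.

Answer: x ∈ {-3}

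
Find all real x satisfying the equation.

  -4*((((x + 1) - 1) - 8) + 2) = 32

Step 1. [-4*((((x + 1) - 1) - 8) + 2) = 32] leading coefficient -4: divide by -4 ⇒ div: (((x + 1) - 1) - 8) + 2 = -8.
Step 2. [(((x + 1) - 1) - 8) + 2 = -8] 2 comes off first (subtract 2) ⇒ sub: ((x + 1) - 1) - 8 = -10.
Step 3. [((x + 1) - 1) - 8 = -10] peel the -8: add 8 from each side, so sub: (x + 1) - 1 = -2.
Step 4. [(x + 1) - 1 = -2] peel the -1: add 1 from each side ⇒ sub: x + 1 = -1.
Step 5. [x + 1 = -1] +1 is outermost — subtract 1 both sides ⇒ sub: x = -2.

Answer: x ∈ {-2}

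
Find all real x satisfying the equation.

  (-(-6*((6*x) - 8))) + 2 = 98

Step 1. [(-(-6*((6*x) - 8))) + 2 = 98] peel the +2: subtract 2 from each side ⇒ sub: -(-6*((6*x) - 8)) = 96.
Step 2. [-(-6*((6*x) - 8)) = 96] leading − — multiply by −1 ⇒ neg: -6*((6*x) - 8) = -96.
Step 3. [-6*((6*x) - 8) = -96] leading coefficient -6: divide by -6. So div: (6*x) - 8 = 16.
Step 4. [(6*x) - 8 = 16] the outer -8 inverts by adding 8 ⇒ sub: 6*x = 24.
Step 5. [6*x = 24] 6 out front; divide by 6 ⇒ div: x = 4.

Answer: x ∈ {4}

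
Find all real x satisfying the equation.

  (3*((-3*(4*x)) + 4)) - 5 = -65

Step 1. [(3*((-3*(4*x)) + 4)) - 5 = -65] -5 is outermost — add 5 both sides. So sub: 3*((-3*(4*x)) + 4) = -60.
Step 2. [3*((-3*(4*x)) + 4) = -60] 3·(inner) — divide through by 3. So div: (-3*(4*x)) + 4 = -20.
Step 3. [(-3*(4*x)) + 4 = -20] the outer +4 inverts by subtracting 4. So sub: -3*(4*x) = -24.
Step 4. [-3*(4*x) = -24] -3·(inner) — divide through by -3 ⇒ div: 4*x = 8.
Step 5. [4*x = 8] leading coefficient 4: divide by 4. So div: x = 2.

Answer: x ∈ {2}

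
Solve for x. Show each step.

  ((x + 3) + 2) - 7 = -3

Step 1. [((x + 3) + 2) - 7 = -3] add 7: x sits inside (… - 7) ⇒ sub: (x + 3) + 2 = 4.
Step 2. [(x + 3) + 2 = 4] +2 is outermost — subtract 2 both sides, so sub: x + 3 = 2.
Step 3. [x + 3 = 2] 3 comes off first (subtract 3) ⇒ sub: x = -1.

Answer: x ∈ {-1}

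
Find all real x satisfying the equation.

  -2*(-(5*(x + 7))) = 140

Step 1. [-2*(-(5*(x + 7))) = 140] divide by the outer -2, so div: -(5*(x + 7)) = -70.
Step 2. [-(5*(x + 7)) = -70] flip signs both sides ⇒ neg: 5*(x + 7) = 70.
Step 3. [5*(x + 7) = 70] 5·(inner) — divide through by 5 ⇒ div: x + 7 = 14.
Step 4. [x + 7 = 14] +7 is outermost — subtract 7 both sides, so sub: x = 7.

Answer: x ∈ {7}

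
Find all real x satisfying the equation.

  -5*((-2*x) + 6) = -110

Step 1. [-5*((-2*x) + 6) = -110] -5 out front; divide by -5. So div: (-2*x) + 6 = 22.
Step 2. [(-2*x) + 6 = 22] peel the +6: subtract 6 from each side, so sub: -2*x = 16.
Step 3. [-2*x = 16] leading coefficient -2: divide by -2 ⇒ div: x = -8.

Answer: x ∈ {-8}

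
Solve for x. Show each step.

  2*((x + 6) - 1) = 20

Step 1. [2*((x + 6) - 1) = 20] 2·(inner) — divide through by 2 ⇒ div: (x + 6) - 1 = 10.
Step 2. [(x + 6) - 1 = 10] -1 is outermost — add 1 both sides. So sub: x + 6 = 11.
Step 3. [x + 6 = 11] subtract 6: x sits inside (… + 6) ⇒ sub: x = 5.

Answer: x ∈ {5}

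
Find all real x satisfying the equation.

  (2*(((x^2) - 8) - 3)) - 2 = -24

Step 1. [(2*(((x^2) - 8) - 3)) - 2 = -24] 2 | LHS and 2 | -24: pull 2 out ⇒ factor: (((x^2) - 8) - 3) - 1 = -12.
Step 2. [(((x^2) - 8) - 3) - 1 = -12] -1 is outermost — add 1 both sides. So sub: ((x^2) - 8) - 3 = -11.
Step 3. [((x^2) - 8) - 3 = -11] peel the -3: add 3 from each side, so sub: (x^2) - 8 = -8.
Step 4. [(x^2) - 8 = -8] 8 comes off first (add 8). So sub: x^2 = 0.
Step 5. [x^2 = 0] LHS squared, RHS 0 ≥ 0: apply √ (±). So sqrt: x = 0.

Answer: x ∈ {0}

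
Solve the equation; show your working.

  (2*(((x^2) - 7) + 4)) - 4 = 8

Step 1. [(2*(((x^2) - 7) + 4)) - 4 = 8] add 4: x sits inside (… - 4), so sub: 2*(((x^2) - 7) + 4) = 12.
Step 2. [2*(((x^2) - 7) + 4) = 12] leading coefficient 2: divide by 2. So div: ((x^2) - 7) + 4 = 6.
Step 3. [((x^2) - 7) + 4 = 6] +4 is outermost — subtract 4 both sides. So sub: (x^2) - 7 = 2.
Step 4. [(x^2) - 7 = 2] peel the -7: add 7 from each side, so sub: x^2 = 9.
Step 5. [x^2 = 9] LHS squared, RHS 9 ≥ 0: apply √ (±), so sqrt: x = 3 or -3.

Answer: x ∈ {-3, 3}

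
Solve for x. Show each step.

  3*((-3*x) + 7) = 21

Step 1. [3*((-3*x) + 7) = 21] leading coefficient 3: divide by 3, so div: (-3*x) + 7 = 7.
Step 2. [(-3*x) + 7 = 7] the outer +7 inverts by subtracting 7. So sub: -3*x = 0.
Step 3. [-3*x = 0] divide by the outer -3 ⇒ div: x = 0.

Answer: x ∈ {0}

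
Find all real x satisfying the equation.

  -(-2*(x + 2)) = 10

Step 1. [-(-2*(x + 2)) = 10] flip signs both sides. So neg: -2*(x + 2) = -10.
Step 2. [-2*(x + 2) = -10] leading coefficient -2: divide by -2 ⇒ div: x + 2 = 5.
Step 3. [x + 2 = 5] the outer +2 inverts by subtracting 2. So sub: x = 3.

Answer: x ∈ {3}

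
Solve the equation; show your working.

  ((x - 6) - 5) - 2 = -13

Step 1. [((x - 6) - 5) - 2 = -13] 2 comes off first (add 2), so sub: (x - 6) - 5 = -11.
Step 2. [(x - 6) - 5 = -11] add 5: x sits inside (… - 5), so sub: x - 6 = -6.
Step 3. [x - 6 = -6] peel the -6: add 6 from each side. So sub: x = 0.

Answer: x ∈ {0}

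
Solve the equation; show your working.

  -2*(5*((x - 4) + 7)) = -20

Step 1. [-2*(5*((x - 4) + 7)) = -20] LHS = -2·(…); ÷-2 both sides ⇒ div: 5*((x - 4) + 7) = 10.
Step 2. [5*((x - 4) + 7) = 10] 5·(inner) — divide through by 5 ⇒ div: (x - 4) + 7 = 2.
Step 3. [(x - 4) + 7 = 2] 7 comes off first (subtract 7), so sub: x - 4 = -5.
Step 4. [x - 4 = -5] the outer -4 inverts by adding 4 ⇒ sub: x = -1.

Answer: x ∈ {-1}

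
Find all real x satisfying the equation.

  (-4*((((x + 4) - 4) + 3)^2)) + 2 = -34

Step 1. [(-4*((((x + 4) - 4) + 3)^2)) + 2 = -34] the outer +2 inverts by subtracting 2, so sub: -4*((((x + 4) - 4) + 3)^2) = -36.
Step 2. [-4*((((x + 4) - 4) + 3)^2) = -36] -4 out front; divide by -4, so div: (((x + 4) - 4) + 3)^2 = 9.
Step 3. [(((x + 4) - 4) + 3)^2 = 9] √ both sides: 9 ≥ 0 gives two branches. So sqrt: ((x + 4) - 4) + 3 = 3 or -3.
Step 4. [((x + 4) - 4) + 3 = 3 or -3] the outer +3 inverts by subtracting 3 ⇒ sub: (x + 4) - 4 = 0 or -6.
Step 5. [(x + 4) - 4 = 0 or -6] -4 is outermost — add 4 both sides ⇒ sub: x + 4 = 4 or -2.
Step 6. [x + 4 = 4 or -2] +4 is outermost — subtract 4 both sides. So sub: x = 0 or -6.

Answer: x ∈ {-6, 0}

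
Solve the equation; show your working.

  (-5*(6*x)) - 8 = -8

Step 1. [(-5*(6*x)) - 8 = -8] -8 is outermost — add 8 both sides. So sub: -5*(6*x) = 0.
Step 2. [-5*(6*x) = 0] -5·(inner) — divide through by -5, so div: 6*x = 0.
Step 3. [6*x = 0] divide by the outer 6, so div: x = 0.

Answer: x ∈ {0}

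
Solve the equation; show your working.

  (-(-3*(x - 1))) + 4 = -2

Step 1. [(-(-3*(x - 1))) + 4 = -2] the outer +4 inverts by subtracting 4, so sub: -(-3*(x - 1)) = -6.
Step 2. [-(-3*(x - 1)) = -6] leading − — multiply by −1. So neg: -3*(x - 1) = 6.
Step 3. [-3*(x - 1) = 6] leading coefficient -3: divide by -3. So div: x - 1 = -2.
Step 4. [x - 1 = -2] peel the -1: add 1 from each side. So sub: x = -1.

Answer: x ∈ {-1}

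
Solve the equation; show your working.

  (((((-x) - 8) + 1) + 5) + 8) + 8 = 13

Step 1. [(((((-x) - 8) + 1) + 5) + 8) + 8 = 13] peel the +8: subtract 8 from each side ⇒ sub: ((((-x) - 8) + 1) + 5) + 8 = 5.
Step 2. [((((-x) - 8) + 1) + 5) + 8 = 5] the outer +8 inverts by subtracting 8, so sub: (((-x) - 8) + 1) + 5 = -3.
Step 3. [(((-x) - 8) + 1) + 5 = -3] 5 comes off first (subtract 5). So sub: ((-x) - 8) + 1 = -8.
Step 4. [((-x) - 8) + 1 = -8] 1 comes off first (subtract 1). So sub: (-x) - 8 = -9.
Step 5. [(-x) - 8 = -9] 8 comes off first (add 8). So sub: -x = -1.
Step 6. [-x = -1] flip signs both sides. So neg: x = 1.

Answer: x ∈ {1}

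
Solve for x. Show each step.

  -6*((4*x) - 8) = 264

Step 1. [-6*((4*x) - 8) = 264] -6·(inner) — divide through by -6. So div: (4*x) - 8 = -44.
Step 2. [(4*x) - 8 = -44] -8 is outermost — add 8 both sides, so sub: 4*x = -36.
Step 3. [4*x = -36] leading coefficient 4: divide by 4, so div: x = -9.

Answer: x ∈ {-9}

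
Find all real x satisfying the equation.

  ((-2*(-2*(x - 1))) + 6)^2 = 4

Step 1. [((-2*(-2*(x - 1))) + 6)^2 = 4] LHS squared, RHS 4 ≥ 0: apply √ (±) ⇒ sqrt: (-2*(-2*(x - 1))) + 6 = 2 or -2.
Step 2. [(-2*(-2*(x - 1))) + 6 = 2 or -2] common factor -2 (LHS and 2 or -2) — divide through ⇒ factor: (-2*(x - 1)) - 3 = -1 or 1.
Step 3. [(-2*(x - 1)) - 3 = -1 or 1] add 3: x sits inside (… - 3), so sub: -2*(x - 1) = 2 or 4.
Step 4. [-2*(x - 1) = 2 or 4] -2·(inner) — divide through by -2, so div: x - 1 = -1 or -2.
Step 5. [x - 1 = -1 or -2] add 1: x sits inside (… - 1), so sub: x = 0 or -1.

Answer: x ∈ {-1, 0}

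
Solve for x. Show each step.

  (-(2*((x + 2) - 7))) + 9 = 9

Step 1. [(-(2*((x + 2) - 7))) + 9 = 9] the outer +9 inverts by subtracting 9. So sub: -(2*((x + 2) - 7)) = 0.
Step 2. [-(2*((x + 2) - 7)) = 0] LHS negated; negate both sides, so neg: 2*((x + 2) - 7) = 0.
Step 3. [2*((x + 2) - 7) = 0] divide by the outer 2, so div: (x + 2) - 7 = 0.
Step 4. [(x + 2) - 7 = 0] 7 comes off first (add 7) ⇒ sub: x + 2 = 7.
Step 5. [x + 2 = 7] the outer +2 inverts by subtracting 2. So sub: x = 5.

Answer: x ∈ {5}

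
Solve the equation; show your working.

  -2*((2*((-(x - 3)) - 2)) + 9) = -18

Step 1. [-2*((2*((-(x - 3)) - 2)) + 9) = -18] LHS = -2·(…); ÷-2 both sides. So div: (2*((-(x - 3)) - 2)) + 9 = 9.
Step 2. [(2*((-(x - 3)) - 2)) + 9 = 9] subtract 9: x sits inside (… + 9). So sub: 2*((-(x - 3)) - 2) = 0.
Step 3. [2*((-(x - 3)) - 2) = 0] LHS = 2·(…); ÷2 both sides. So div: (-(x - 3)) - 2 = 0.
Step 4. [(-(x - 3)) - 2 = 0] peel the -2: add 2 from each side ⇒ sub: -(x - 3) = 2.
Step 5. [-(x - 3) = 2] LHS negated; negate both sides ⇒ neg: x - 3 = -2.
Step 6. [x - 3 = -2] the outer -3 inverts by adding 3, so sub: x = 1.

Answer: x ∈ {1}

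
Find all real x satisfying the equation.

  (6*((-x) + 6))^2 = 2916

Step 1. [(6*((-x) + 6))^2 = 2916] LHS squared, RHS 2916 ≥ 0: apply √ (±). So sqrt: 6*((-x) + 6) = 54 or -54.
Step 2. [6*((-x) + 6) = 54 or -54] divide by the outer 6. So div: (-x) + 6 = 9 or -9.
Step 3. [(-x) + 6 = 9 or -9] +6 is outermost — subtract 6 both sides ⇒ sub: -x = 3 or -15.
Step 4. [-x = 3 or -15] leading − — multiply by −1. So neg: x = -3 or 15.

Answer: x ∈ {-3, 15}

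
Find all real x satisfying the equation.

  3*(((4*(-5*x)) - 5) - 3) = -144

Step 1. [3*(((4*(-5*x)) - 5) - 3) = -144] 3 out front; divide by 3, so div: ((4*(-5*x)) - 5) - 3 = -48.
Step 2. [((4*(-5*x)) - 5) - 3 = -48] add 3: x sits inside (… - 3) ⇒ sub: (4*(-5*x)) - 5 = -45.
Step 3. [(4*(-5*x)) - 5 = -45] the outer -5 inverts by adding 5. So sub: 4*(-5*x) = -40.
Step 4. [4*(-5*x) = -40] LHS = 4·(…); ÷4 both sides, so div: -5*x = -10.
Step 5. [-5*x = -10] -5 out front; divide by -5, so div: x = 2.

Answer: x ∈ {2}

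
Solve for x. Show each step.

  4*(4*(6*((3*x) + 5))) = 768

Step 1. [4*(4*(6*((3*x) + 5))) = 768] divide by the outer 4. So div: 4*(6*((3*x) + 5)) = 192.
Step 2. [4*(6*((3*x) + 5)) = 192] leading coefficient 4: divide by 4, so div: 6*((3*x) + 5) = 48.
Step 3. [6*((3*x) + 5) = 48] divide by the outer 6, so div: (3*x) + 5 = 8.
Step 4. [(3*x) + 5 = 8] +5 is outermost — subtract 5 both sides, so sub: 3*x = 3.
Step 5. [3*x = 3] leading coefficient 3: divide by 3, so div: x = 1.

Answer: x ∈ {1}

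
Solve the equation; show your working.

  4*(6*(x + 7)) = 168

Step 1. [4*(6*(x + 7)) = 168] 4·(inner) — divide through by 4, so div: 6*(x + 7) = 42.
Step 2. [6*(x + 7) = 42] 6·(inner) — divide through by 6, so div: x + 7 = 7.
Step 3. [x + 7 = 7] the outer +7 inverts by subtracting 7 ⇒ sub: x = 0.

Answer: x ∈ {0}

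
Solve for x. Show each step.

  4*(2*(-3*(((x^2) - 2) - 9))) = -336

Step 1. [4*(2*(-3*(((x^2) - 2) - 9))) = -336] divide by the outer 4. So div: 2*(-3*(((x^2) - 2) - 9)) = -84.
Step 2. [2*(-3*(((x^2) - 2) - 9)) = -84] 2 out front; divide by 2 ⇒ div: -3*(((x^2) - 2) - 9) = -42.
Step 3. [-3*(((x^2) - 2) - 9) = -42] divide by the outer -3, so div: ((x^2) - 2) - 9 = 14.
Step 4. [((x^2) - 2) - 9 = 14] peel the -9: add 9 from each side ⇒ sub: (x^2) - 2 = 23.
Step 5. [(x^2) - 2 = 23] -2 is outermost — add 2 both sides ⇒ sub: x^2 = 25.
Step 6. [x^2 = 25] √ both sides: 25 ≥ 0 gives two branches, so sqrt: x = 5 or -5.

Answer: x ∈ {-5, 5}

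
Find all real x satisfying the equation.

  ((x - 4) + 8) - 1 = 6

Step 1. [((x - 4) + 8) - 1 = 6] add 1: x sits inside (… - 1). So sub: (x - 4) + 8 = 7.
Step 2. [(x - 4) + 8 = 7] peel the +8: subtract 8 from each side. So sub: x - 4 = -1.
Step 3. [x - 4 = -1] peel the -4: add 4 from each side. So sub: x = 3.

Answer: x ∈ {3}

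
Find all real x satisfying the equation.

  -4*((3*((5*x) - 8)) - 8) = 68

Step 1. [-4*((3*((5*x) - 8)) - 8) = 68] leading coefficient -4: divide by -4, so div: (3*((5*x) - 8)) - 8 = -17.
Step 2. [(3*((5*x) - 8)) - 8 = -17] peel the -8: add 8 from each side. So sub: 3*((5*x) - 8) = -9.
Step 3. [3*((5*x) - 8) = -9] 3·(inner) — divide through by 3 ⇒ div: (5*x) - 8 = -3.
Step 4. [(5*x) - 8 = -3] peel the -8: add 8 from each side. So sub: 5*x = 5.
Step 5. [5*x = 5] divide by the outer 5. So div: x = 1.

Answer: x ∈ {1}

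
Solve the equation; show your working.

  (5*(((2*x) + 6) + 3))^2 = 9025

Step 1. [(5*(((2*x) + 6) + 3))^2 = 9025] LHS squared, RHS 9025 ≥ 0: apply √ (±). So sqrt: 5*(((2*x) + 6) + 3) = 95 or -95.
Step 2. [5*(((2*x) + 6) + 3) = 95 or -95] leading coefficient 5: divide by 5 ⇒ div: ((2*x) + 6) + 3 = 19 or -19.
Step 3. [((2*x) + 6) + 3 = 19 or -19] subtract 3: x sits inside (… + 3) ⇒ sub: (2*x) + 6 = 16 or -22.
Step 4. [(2*x) + 6 = 16 or -22] 2 | LHS and 2 | 16 or -22: pull 2 out. So factor: x + 3 = 8 or -11.
Step 5. [x + 3 = 8 or -11] +3 is outermost — subtract 3 both sides. So sub: x = 5 or -14.

Answer: x ∈ {-14, 5}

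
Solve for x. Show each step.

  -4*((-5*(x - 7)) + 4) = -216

Step 1. [-4*((-5*(x - 7)) + 4) = -216] -4 out front; divide by -4, so div: (-5*(x - 7)) + 4 = 54.
Step 2. [(-5*(x - 7)) + 4 = 54] subtract 4: x sits inside (… + 4) ⇒ sub: -5*(x - 7) = 50.
Step 3. [-5*(x - 7) = 50] -5·(inner) — divide through by -5. So div: x - 7 = -10.
Step 4. [x - 7 = -10] peel the -7: add 7 from each side. So sub: x = -3.

Answer: x ∈ {-3}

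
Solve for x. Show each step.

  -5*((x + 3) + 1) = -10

Step 1. [-5*((x + 3) + 1) = -10] -5·(inner) — divide through by -5 ⇒ div: (x + 3) + 1 = 2.
Step 2. [(x + 3) + 1 = 2] subtract 1: x sits inside (… + 1), so sub: x + 3 = 1.
Step 3. [x + 3 = 1] subtract 3: x sits inside (… + 3), so sub: x = -2.

Answer: x ∈ {-2}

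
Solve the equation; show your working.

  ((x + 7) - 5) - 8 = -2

Step 1. [((x + 7) - 5) - 8 = -2] -8 is outermost — add 8 both sides. So sub: (x + 7) - 5 = 6.
Step 2. [(x + 7) - 5 = 6] add 5: x sits inside (… - 5) ⇒ sub: x + 7 = 11.
Step 3. [x + 7 = 11] the outer +7 inverts by subtracting 7. So sub: x = 4.

Answer: x ∈ {4}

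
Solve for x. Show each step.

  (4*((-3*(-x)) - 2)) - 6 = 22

Step 1. [(4*((-3*(-x)) - 2)) - 6 = 22] peel the -6: add 6 from each side ⇒ sub: 4*((-3*(-x)) - 2) = 28.
Step 2. [4*((-3*(-x)) - 2) = 28] 4·(inner) — divide through by 4, so div: (-3*(-x)) - 2 = 7.
Step 3. [(-3*(-x)) - 2 = 7] -2 is outermost — add 2 both sides, so sub: -3*(-x) = 9.
Step 4. [-3*(-x) = 9] divide by the outer -3. So div: -x = -3.
Step 5. [-x = -3] leading − — multiply by −1. So neg: x = 3.

Answer: x ∈ {3}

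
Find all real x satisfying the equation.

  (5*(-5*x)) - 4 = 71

Step 1. [(5*(-5*x)) - 4 = 71] -4 is outermost — add 4 both sides. So sub: 5*(-5*x) = 75.
Step 2. [5*(-5*x) = 75] divide by the outer 5, so div: -5*x = 15.
Step 3. [-5*x = 15] leading coefficient -5: divide by -5. So div: x = -3.

Answer: x ∈ {-3}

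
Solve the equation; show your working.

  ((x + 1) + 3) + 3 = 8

Step 1. [((x + 1) + 3) + 3 = 8] 3 comes off first (subtract 3), so sub: (x + 1) + 3 = 5.
Step 2. [(x + 1) + 3 = 5] peel the +3: subtract 3 from each side. So sub: x + 1 = 2.
Step 3. [x + 1 = 2] subtract 1: x sits inside (… + 1) ⇒ sub: x = 1.

Answer: x ∈ {1}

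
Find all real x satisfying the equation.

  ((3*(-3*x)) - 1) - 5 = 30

Step 1. [((3*(-3*x)) - 1) - 5 = 30] -5 is outermost — add 5 both sides ⇒ sub: (3*(-3*x)) - 1 = 35.
Step 2. [(3*(-3*x)) - 1 = 35] the outer -1 inverts by adding 1, so sub: 3*(-3*x) = 36.
Step 3. [3*(-3*x) = 36] 3·(inner) — divide through by 3 ⇒ div: -3*x = 12.
Step 4. [-3*x = 12] divide by the outer -3. So div: x = -4.

Answer: x ∈ {-4}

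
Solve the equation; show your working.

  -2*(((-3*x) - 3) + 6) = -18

Step 1. [-2*(((-3*x) - 3) + 6) = -18] divide by the outer -2, so div: ((-3*x) - 3) + 6 = 9.
Step 2. [((-3*x) - 3) + 6 = 9] subtract 6: x sits inside (… + 6) ⇒ sub: (-3*x) - 3 = 3.
Step 3. [(-3*x) - 3 = 3] -3 divides every term; factor it out ⇒ factor: x + 1 = -1.
Step 4. [x + 1 = -1] +1 is outermost — subtract 1 both sides ⇒ sub: x = -2.

Answer: x ∈ {-2}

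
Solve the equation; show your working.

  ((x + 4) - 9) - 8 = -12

Step 1. [((x + 4) - 9) - 8 = -12] 8 comes off first (add 8). So sub: (x + 4) - 9 = -4.
Step 2. [(x + 4) - 9 = -4] 9 comes off first (add 9) ⇒ sub: x + 4 = 5.
Step 3. [x + 4 = 5] the outer +4 inverts by subtracting 4, so sub: x = 1.

Answer: x ∈ {1}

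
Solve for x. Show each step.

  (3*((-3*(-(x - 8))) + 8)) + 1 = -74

Step 1. [(3*((-3*(-(x - 8))) + 8)) + 1 = -74] subtract 1: x sits inside (… + 1), so sub: 3*((-3*(-(x - 8))) + 8) = -75.
Step 2. [3*((-3*(-(x - 8))) + 8) = -75] 3·(inner) — divide through by 3. So div: (-3*(-(x - 8))) + 8 = -25.
Step 3. [(-3*(-(x - 8))) + 8 = -25] the outer +8 inverts by subtracting 8, so sub: -3*(-(x - 8)) = -33.
Step 4. [-3*(-(x - 8)) = -33] -3·(inner) — divide through by -3 ⇒ div: -(x - 8) = 11.
Step 5. [-(x - 8) = 11] LHS negated; negate both sides, so neg: x - 8 = -11.
Step 6. [x - 8 = -11] the outer -8 inverts by adding 8. So sub: x = -3.

Answer: x ∈ {-3}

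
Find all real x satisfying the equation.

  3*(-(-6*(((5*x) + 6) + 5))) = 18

Step 1. [3*(-(-6*(((5*x) + 6) + 5))) = 18] LHS = 3·(…); ÷3 both sides. So div: -(-6*(((5*x) + 6) + 5)) = 6.
Step 2. [-(-6*(((5*x) + 6) + 5)) = 6] leading − — multiply by −1 ⇒ neg: -6*(((5*x) + 6) + 5) = -6.
Step 3. [-6*(((5*x) + 6) + 5) = -6] LHS = -6·(…); ÷-6 both sides ⇒ div: ((5*x) + 6) + 5 = 1.
Step 4. [((5*x) + 6) + 5 = 1] the outer +5 inverts by subtracting 5, so sub: (5*x) + 6 = -4.
Step 5. [(5*x) + 6 = -4] peel the +6: subtract 6 from each side, so sub: 5*x = -10.
Step 6. [5*x = -10] 5·(inner) — divide through by 5 ⇒ div: x = -2.

Answer: x ∈ {-2}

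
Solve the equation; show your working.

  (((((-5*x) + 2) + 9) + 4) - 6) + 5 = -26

Step 1. [(((((-5*x) + 2) + 9) + 4) - 6) + 5 = -26] peel the +5: subtract 5 from each side. So sub: ((((-5*x) + 2) + 9) + 4) - 6 = -31.
Step 2. [((((-5*x) + 2) + 9) + 4) - 6 = -31] add 6: x sits inside (… - 6), so sub: (((-5*x) + 2) + 9) + 4 = -25.
Step 3. [(((-5*x) + 2) + 9) + 4 = -25] subtract 4: x sits inside (… + 4), so sub: ((-5*x) + 2) + 9 = -29.
Step 4. [((-5*x) + 2) + 9 = -29] the outer +9 inverts by subtracting 9. So sub: (-5*x) + 2 = -38.
Step 5. [(-5*x) + 2 = -38] peel the +2: subtract 2 from each side, so sub: -5*x = -40.
Step 6. [-5*x = -40] divide by the outer -5, so div: x = 8.

Answer: x ∈ {8}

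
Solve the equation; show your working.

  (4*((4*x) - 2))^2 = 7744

Step 1. [(4*((4*x) - 2))^2 = 7744] 7744 ≥ 0, LHS is (·)² — take ±√ ⇒ sqrt: 4*((4*x) - 2) = 88 or -88.
Step 2. [4*((4*x) - 2) = 88 or -88] leading coefficient 4: divide by 4, so div: (4*x) - 2 = 22 or -22.
Step 3. [(4*x) - 2 = 22 or -22] peel the -2: add 2 from each side, so sub: 4*x = 24 or -20.
Step 4. [4*x = 24 or -20] 4 out front; divide by 4. So div: x = 6 or -5.

Answer: x ∈ {-5, 6}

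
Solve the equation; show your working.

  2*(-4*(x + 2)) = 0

Step 1. [2*(-4*(x + 2)) = 0] divide by the outer 2, so div: -4*(x + 2) = 0.
Step 2. [-4*(x + 2) = 0] divide by the outer -4, so div: x + 2 = 0.
Step 3. [x + 2 = 0] 2 comes off first (subtract 2). So sub: x = -2.

Answer: x ∈ {-2}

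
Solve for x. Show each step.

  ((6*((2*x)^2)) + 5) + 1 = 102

Step 1. [((6*((2*x)^2)) + 5) + 1 = 102] 1 comes off first (subtract 1). So sub: (6*((2*x)^2)) + 5 = 101.
Step 2. [(6*((2*x)^2)) + 5 = 101] subtract 5: x sits inside (… + 5) ⇒ sub: 6*((2*x)^2) = 96.
Step 3. [6*((2*x)^2) = 96] divide by the outer 6 ⇒ div: (2*x)^2 = 16.
Step 4. [(2*x)^2 = 16] √ both sides: 16 ≥ 0 gives two branches ⇒ sqrt: 2*x = 4 or -4.
Step 5. [2*x = 4 or -4] 2 out front; divide by 2 ⇒ div: x = 2 or -2.

Answer: x ∈ {-2, 2}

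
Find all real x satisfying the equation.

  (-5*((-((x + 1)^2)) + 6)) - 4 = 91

Step 1. [(-5*((-((x + 1)^2)) + 6)) - 4 = 91] 4 comes off first (add 4). So sub: -5*((-((x + 1)^2)) + 6) = 95.
Step 2. [-5*((-((x + 1)^2)) + 6) = 95] -5 out front; divide by -5 ⇒ div: (-((x + 1)^2)) + 6 = -19.
Step 3. [(-((x + 1)^2)) + 6 = -19] peel the +6: subtract 6 from each side, so sub: -((x + 1)^2) = -25.
Step 4. [-((x + 1)^2) = -25] leading − — multiply by −1 ⇒ neg: (x + 1)^2 = 25.
Step 5. [(x + 1)^2 = 25] LHS squared, RHS 25 ≥ 0: apply √ (±) ⇒ sqrt: x + 1 = 5 or -5.
Step 6. [x + 1 = 5 or -5] +1 is outermost — subtract 1 both sides ⇒ sub: x = 4 or -6.

Answer: x ∈ {-6, 4}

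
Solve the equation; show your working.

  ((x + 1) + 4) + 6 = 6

Step 1. [((x + 1) + 4) + 6 = 6] 6 comes off first (subtract 6) ⇒ sub: (x + 1) + 4 = 0.
Step 2. [(x + 1) + 4 = 0] peel the +4: subtract 4 from each side, so sub: x + 1 = -4.
Step 3. [x + 1 = -4] peel the +1: subtract 1 from each side, so sub: x = -5.

Answer: x ∈ {-5}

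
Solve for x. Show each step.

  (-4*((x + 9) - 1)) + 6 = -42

Step 1. [(-4*((x + 9) - 1)) + 6 = -42] +6 is outermost — subtract 6 both sides. So sub: -4*((x + 9) - 1) = -48.
Step 2. [-4*((x + 9) - 1) = -48] -4 out front; divide by -4, so div: (x + 9) - 1 = 12.
Step 3. [(x + 9) - 1 = 12] add 1: x sits inside (… - 1), so sub: x + 9 = 13.
Step 4. [x + 9 = 13] peel the +9: subtract 9 from each side, so sub: x = 4.

Answer: x ∈ {4}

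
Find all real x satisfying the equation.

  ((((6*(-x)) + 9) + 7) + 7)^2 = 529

Step 1. [((((6*(-x)) + 9) + 7) + 7)^2 = 529] LHS squared, RHS 529 ≥ 0: apply √ (±). So sqrt: (((6*(-x)) + 9) + 7) + 7 = 23 or -23.
Step 2. [(((6*(-x)) + 9) + 7) + 7 = 23 or -23] subtract 7: x sits inside (… + 7) ⇒ sub: ((6*(-x)) + 9) + 7 = 16 or -30.
Step 3. [((6*(-x)) + 9) + 7 = 16 or -30] the outer +7 inverts by subtracting 7 ⇒ sub: (6*(-x)) + 9 = 9 or -37.
Step 4. [(6*(-x)) + 9 = 9 or -37] the outer +9 inverts by subtracting 9, so sub: 6*(-x) = 0 or -46.
Step 5. [6*(-x) = 0 or -46] divide by the outer 6, so div: -x = 0 or -23/3.
Step 6. [-x = 0 or -23/3] LHS negated; negate both sides ⇒ neg: x = 0 or 23/3.

Answer: x ∈ {0, 23/3}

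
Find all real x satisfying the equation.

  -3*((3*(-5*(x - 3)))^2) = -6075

Step 1. [-3*((3*(-5*(x - 3)))^2) = -6075] divide by the outer -3. So div: (3*(-5*(x - 3)))^2 = 2025.
Step 2. [(3*(-5*(x - 3)))^2 = 2025] LHS squared, RHS 2025 ≥ 0: apply √ (±), so sqrt: 3*(-5*(x - 3)) = 45 or -45.
Step 3. [3*(-5*(x - 3)) = 45 or -45] 3·(inner) — divide through by 3 ⇒ div: -5*(x - 3) = 15 or -15.
Step 4. [-5*(x - 3) = 15 or -15] -5·(inner) — divide through by -5, so div: x - 3 = -3 or 3.
Step 5. [x - 3 = -3 or 3] -3 is outermost — add 3 both sides ⇒ sub: x = 0 or 6.

Answer: x ∈ {0, 6}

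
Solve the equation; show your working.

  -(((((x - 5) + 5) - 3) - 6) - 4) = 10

Step 1. [-(((((x - 5) + 5) - 3) - 6) - 4) = 10] leading − — multiply by −1, so neg: ((((x - 5) + 5) - 3) - 6) - 4 = -10.
Step 2. [((((x - 5) + 5) - 3) - 6) - 4 = -10] 4 comes off first (add 4). So sub: (((x - 5) + 5) - 3) - 6 = -6.
Step 3. [(((x - 5) + 5) - 3) - 6 = -6] 6 comes off first (add 6), so sub: ((x - 5) + 5) - 3 = 0.
Step 4. [((x - 5) + 5) - 3 = 0] peel the -3: add 3 from each side, so sub: (x - 5) + 5 = 3.
Step 5. [(x - 5) + 5 = 3] the outer +5 inverts by subtracting 5, so sub: x - 5 = -2.
Step 6. [x - 5 = -2] 5 comes off first (add 5). So sub: x = 3.

Answer: x ∈ {3}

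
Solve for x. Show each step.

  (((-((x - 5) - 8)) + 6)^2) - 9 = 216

Step 1. [(((-((x - 5) - 8)) + 6)^2) - 9 = 216] peel the -9: add 9 from each side ⇒ sub: ((-((x - 5) - 8)) + 6)^2 = 225.
Step 2. [((-((x - 5) - 8)) + 6)^2 = 225] √ both sides: 225 ≥ 0 gives two branches, so sqrt: (-((x - 5) - 8)) + 6 = 15 or -15.
Step 3. [(-((x - 5) - 8)) + 6 = 15 or -15] +6 is outermost — subtract 6 both sides, so sub: -((x - 5) - 8) = 9 or -21.
Step 4. [-((x - 5) - 8) = 9 or -21] LHS negated; negate both sides, so neg: (x - 5) - 8 = -9 or 21.
Step 5. [(x - 5) - 8 = -9 or 21] add 8: x sits inside (… - 8), so sub: x - 5 = -1 or 29.
Step 6. [x - 5 = -1 or 29] the outer -5 inverts by adding 5, so sub: x = 4 or 34.

Answer: x ∈ {4, 34}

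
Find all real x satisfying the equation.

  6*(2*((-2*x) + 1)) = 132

Step 1. [6*(2*((-2*x) + 1)) = 132] 6·(inner) — divide through by 6 ⇒ div: 2*((-2*x) + 1) = 22.
Step 2. [2*((-2*x) + 1) = 22] 2·(inner) — divide through by 2 ⇒ div: (-2*x) + 1 = 11.
Step 3. [(-2*x) + 1 = 11] +1 is outermost — subtract 1 both sides ⇒ sub: -2*x = 10.
Step 4. [-2*x = 10] LHS = -2·(…); ÷-2 both sides. So div: x = -5.

Answer: x ∈ {-5}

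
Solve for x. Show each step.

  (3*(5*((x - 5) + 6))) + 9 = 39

Step 1. [(3*(5*((x - 5) + 6))) + 9 = 39] 3 divides every term; factor it out. So factor: (5*((x - 5) + 6)) + 3 = 13.
Step 2. [(5*((x - 5) + 6)) + 3 = 13] 3 comes off first (subtract 3) ⇒ sub: 5*((x - 5) + 6) = 10.
Step 3. [5*((x - 5) + 6) = 10] leading coefficient 5: divide by 5. So div: (x - 5) + 6 = 2.
Step 4. [(x - 5) + 6 = 2] the outer +6 inverts by subtracting 6 ⇒ sub: x - 5 = -4.
Step 5. [x - 5 = -4] peel the -5: add 5 from each side. So sub: x = 1.

Answer: x ∈ {1}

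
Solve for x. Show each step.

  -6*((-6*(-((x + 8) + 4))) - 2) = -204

Step 1. [-6*((-6*(-((x + 8) + 4))) - 2) = -204] LHS = -6·(…); ÷-6 both sides, so div: (-6*(-((x + 8) + 4))) - 2 = 34.
Step 2. [(-6*(-((x + 8) + 4))) - 2 = 34] add 2: x sits inside (… - 2) ⇒ sub: -6*(-((x + 8) + 4)) = 36.
Step 3. [-6*(-((x + 8) + 4)) = 36] -6·(inner) — divide through by -6 ⇒ div: -((x + 8) + 4) = -6.
Step 4. [-((x + 8) + 4) = -6] flip signs both sides, so neg: (x + 8) + 4 = 6.
Step 5. [(x + 8) + 4 = 6] 4 comes off first (subtract 4). So sub: x + 8 = 2.
Step 6. [x + 8 = 2] +8 is outermost — subtract 8 both sides. So sub: x = -6.

Answer: x ∈ {-6}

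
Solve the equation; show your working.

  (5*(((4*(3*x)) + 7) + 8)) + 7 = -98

Step 1. [(5*(((4*(3*x)) + 7) + 8)) + 7 = -98] 7 comes off first (subtract 7) ⇒ sub: 5*(((4*(3*x)) + 7) + 8) = -105.
Step 2. [5*(((4*(3*x)) + 7) + 8) = -105] divide by the outer 5 ⇒ div: ((4*(3*x)) + 7) + 8 = -21.
Step 3. [((4*(3*x)) + 7) + 8 = -21] subtract 8: x sits inside (… + 8), so sub: (4*(3*x)) + 7 = -29.
Step 4. [(4*(3*x)) + 7 = -29] subtract 7: x sits inside (… + 7). So sub: 4*(3*x) = -36.
Step 5. [4*(3*x) = -36] 4·(inner) — divide through by 4 ⇒ div: 3*x = -9.
Step 6. [3*x = -9] divide by the outer 3 ⇒ div: x = -3.

Answer: x ∈ {-3}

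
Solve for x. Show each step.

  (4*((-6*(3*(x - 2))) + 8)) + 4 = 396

Step 1. [(4*((-6*(3*(x - 2))) + 8)) + 4 = 396] subtract 4: x sits inside (… + 4). So sub: 4*((-6*(3*(x - 2))) + 8) = 392.
Step 2. [4*((-6*(3*(x - 2))) + 8) = 392] LHS = 4·(…); ÷4 both sides, so div: (-6*(3*(x - 2))) + 8 = 98.
Step 3. [(-6*(3*(x - 2))) + 8 = 98] peel the +8: subtract 8 from each side ⇒ sub: -6*(3*(x - 2)) = 90.
Step 4. [-6*(3*(x - 2)) = 90] LHS = -6·(…); ÷-6 both sides. So div: 3*(x - 2) = -15.
Step 5. [3*(x - 2) = -15] leading coefficient 3: divide by 3. So div: x - 2 = -5.
Step 6. [x - 2 = -5] -2 is outermost — add 2 both sides. So sub: x = -3.

Answer: x ∈ {-3}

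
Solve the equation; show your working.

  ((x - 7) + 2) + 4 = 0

Step 1. [((x - 7) + 2) + 4 = 0] the outer +4 inverts by subtracting 4 ⇒ sub: (x - 7) + 2 = -4.
Step 2. [(x - 7) + 2 = -4] the outer +2 inverts by subtracting 2. So sub: x - 7 = -6.
Step 3. [x - 7 = -6] add 7: x sits inside (… - 7), so sub: x = 1.

Answer: x ∈ {1}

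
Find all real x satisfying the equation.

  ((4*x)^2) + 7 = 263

Step 1. [((4*x)^2) + 7 = 263] +7 is outermost — subtract 7 both sides. So sub: (4*x)^2 = 256.
Step 2. [(4*x)^2 = 256] √ both sides: 256 ≥ 0 gives two branches. So sqrt: 4*x = 16 or -16.
Step 3. [4*x = 16 or -16] 4 out front; divide by 4. So div: x = 4 or -4.

Answer: x ∈ {-4, 4}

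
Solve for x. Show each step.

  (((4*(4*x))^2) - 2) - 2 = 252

Step 1. [(((4*(4*x))^2) - 2) - 2 = 252] peel the -2: add 2 from each side, so sub: ((4*(4*x))^2) - 2 = 254.
Step 2. [((4*(4*x))^2) - 2 = 254] 2 comes off first (add 2). So sub: (4*(4*x))^2 = 256.
Step 3. [(4*(4*x))^2 = 256] LHS squared, RHS 256 ≥ 0: apply √ (±) ⇒ sqrt: 4*(4*x) = 16 or -16.
Step 4. [4*(4*x) = 16 or -16] 4·(inner) — divide through by 4, so div: 4*x = 4 or -4.
Step 5. [4*x = 4 or -4] 4·(inner) — divide through by 4. So div: x = 1 or -1.

Answer: x ∈ {-1, 1}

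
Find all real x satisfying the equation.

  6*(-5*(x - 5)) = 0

Step 1. [6*(-5*(x - 5)) = 0] divide by the outer 6, so div: -5*(x - 5) = 0.
Step 2. [-5*(x - 5) = 0] -5 out front; divide by -5 ⇒ div: x - 5 = 0.
Step 3. [x - 5 = 0] the outer -5 inverts by adding 5. So sub: x = 5.

Answer: x ∈ {5}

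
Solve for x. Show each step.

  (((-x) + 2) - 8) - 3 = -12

Step 1. [(((-x) + 2) - 8) - 3 = -12] add 3: x sits inside (… - 3) ⇒ sub: ((-x) + 2) - 8 = -9.
Step 2. [((-x) + 2) - 8 = -9] 8 comes off first (add 8). So sub: (-x) + 2 = -1.
Step 3. [(-x) + 2 = -1] the outer +2 inverts by subtracting 2, so sub: -x = -3.
Step 4. [-x = -3] leading − — multiply by −1, so neg: x = 3.

Answer: x ∈ {3}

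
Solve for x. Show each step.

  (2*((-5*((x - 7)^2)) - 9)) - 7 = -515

Step 1. [(2*((-5*((x - 7)^2)) - 9)) - 7 = -515] -7 is outermost — add 7 both sides ⇒ sub: 2*((-5*((x - 7)^2)) - 9) = -508.
Step 2. [2*((-5*((x - 7)^2)) - 9) = -508] 2·(inner) — divide through by 2 ⇒ div: (-5*((x - 7)^2)) - 9 = -254.
Step 3. [(-5*((x - 7)^2)) - 9 = -254] -9 is outermost — add 9 both sides ⇒ sub: -5*((x - 7)^2) = -245.
Step 4. [-5*((x - 7)^2) = -245] -5 out front; divide by -5, so div: (x - 7)^2 = 49.
Step 5. [(x - 7)^2 = 49] 49 ≥ 0, LHS is (·)² — take ±√ ⇒ sqrt: x - 7 = 7 or -7.
Step 6. [x - 7 = 7 or -7] the outer -7 inverts by adding 7 ⇒ sub: x = 14 or 0.

Answer: x ∈ {0, 14}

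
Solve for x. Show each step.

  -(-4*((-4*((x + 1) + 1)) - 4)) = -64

Step 1. [-(-4*((-4*((x + 1) + 1)) - 4)) = -64] leading − — multiply by −1. So neg: -4*((-4*((x + 1) + 1)) - 4) = 64.
Step 2. [-4*((-4*((x + 1) + 1)) - 4) = 64] divide by the outer -4. So div: (-4*((x + 1) + 1)) - 4 = -16.
Step 3. [(-4*((x + 1) + 1)) - 4 = -16] -4 divides every term; factor it out. So factor: ((x + 1) + 1) + 1 = 4.
Step 4. [((x + 1) + 1) + 1 = 4] +1 is outermost — subtract 1 both sides ⇒ sub: (x + 1) + 1 = 3.
Step 5. [(x + 1) + 1 = 3] peel the +1: subtract 1 from each side, so sub: x + 1 = 2.
Step 6. [x + 1 = 2] subtract 1: x sits inside (… + 1). So sub: x = 1.

Answer: x ∈ {1}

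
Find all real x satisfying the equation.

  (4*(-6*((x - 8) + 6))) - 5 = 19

Step 1. [(4*(-6*((x - 8) + 6))) - 5 = 19] 5 comes off first (add 5) ⇒ sub: 4*(-6*((x - 8) + 6)) = 24.
Step 2. [4*(-6*((x - 8) + 6)) = 24] divide by the outer 4. So div: -6*((x - 8) + 6) = 6.
Step 3. [-6*((x - 8) + 6) = 6] LHS = -6·(…); ÷-6 both sides. So div: (x - 8) + 6 = -1.
Step 4. [(x - 8) + 6 = -1] peel the +6: subtract 6 from each side, so sub: x - 8 = -7.
Step 5. [x - 8 = -7] peel the -8: add 8 from each side ⇒ sub: x = 1.

Answer: x ∈ {1}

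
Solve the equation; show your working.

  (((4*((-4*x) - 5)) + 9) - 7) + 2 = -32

Step 1. [(((4*((-4*x) - 5)) + 9) - 7) + 2 = -32] 2 comes off first (subtract 2) ⇒ sub: ((4*((-4*x) - 5)) + 9) - 7 = -34.
Step 2. [((4*((-4*x) - 5)) + 9) - 7 = -34] add 7: x sits inside (… - 7). So sub: (4*((-4*x) - 5)) + 9 = -27.
Step 3. [(4*((-4*x) - 5)) + 9 = -27] 9 comes off first (subtract 9), so sub: 4*((-4*x) - 5) = -36.
Step 4. [4*((-4*x) - 5) = -36] leading coefficient 4: divide by 4, so div: (-4*x) - 5 = -9.
Step 5. [(-4*x) - 5 = -9] add 5: x sits inside (… - 5) ⇒ sub: -4*x = -4.
Step 6. [-4*x = -4] LHS = -4·(…); ÷-4 both sides ⇒ div: x = 1.

Answer: x ∈ {1}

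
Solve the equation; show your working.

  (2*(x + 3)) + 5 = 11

Step 1. [(2*(x + 3)) + 5 = 11] the outer +5 inverts by subtracting 5 ⇒ sub: 2*(x + 3) = 6.
Step 2. [2*(x + 3) = 6] leading coefficient 2: divide by 2. So div: x + 3 = 3.
Step 3. [x + 3 = 3] subtract 3: x sits inside (… + 3), so sub: x = 0.

Answer: x ∈ {0}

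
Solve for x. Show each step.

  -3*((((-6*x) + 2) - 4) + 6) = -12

Step 1. [-3*((((-6*x) + 2) - 4) + 6) = -12] divide by the outer -3, so div: (((-6*x) + 2) - 4) + 6 = 4.
Step 2. [(((-6*x) + 2) - 4) + 6 = 4] subtract 6: x sits inside (… + 6), so sub: ((-6*x) + 2) - 4 = -2.
Step 3. [((-6*x) + 2) - 4 = -2] 4 comes off first (add 4), so sub: (-6*x) + 2 = 2.
Step 4. [(-6*x) + 2 = 2] +2 is outermost — subtract 2 both sides ⇒ sub: -6*x = 0.
Step 5. [-6*x = 0] divide by the outer -6 ⇒ div: x = 0.

Answer: x ∈ {0}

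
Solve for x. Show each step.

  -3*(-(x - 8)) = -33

Step 1. [-3*(-(x - 8)) = -33] -3·(inner) — divide through by -3 ⇒ div: -(x - 8) = 11.
Step 2. [-(x - 8) = 11] LHS negated; negate both sides, so neg: x - 8 = -11.
Step 3. [x - 8 = -11] the outer -8 inverts by adding 8 ⇒ sub: x = -3.

Answer: x ∈ {-3}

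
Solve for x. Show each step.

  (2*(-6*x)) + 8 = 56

Step 1. [(2*(-6*x)) + 8 = 56] 2 | LHS and 2 | 56: pull 2 out ⇒ factor: (-6*x) + 4 = 28.
Step 2. [(-6*x) + 4 = 28] subtract 4: x sits inside (… + 4) ⇒ sub: -6*x = 24.
Step 3. [-6*x = 24] -6 out front; divide by -6 ⇒ div: x = -4.

Answer: x ∈ {-4}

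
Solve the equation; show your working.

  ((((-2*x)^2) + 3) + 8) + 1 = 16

Step 1. [((((-2*x)^2) + 3) + 8) + 1 = 16] 1 comes off first (subtract 1). So sub: (((-2*x)^2) + 3) + 8 = 15.
Step 2. [(((-2*x)^2) + 3) + 8 = 15] peel the +8: subtract 8 from each side ⇒ sub: ((-2*x)^2) + 3 = 7.
Step 3. [((-2*x)^2) + 3 = 7] the outer +3 inverts by subtracting 3 ⇒ sub: (-2*x)^2 = 4.
Step 4. [(-2*x)^2 = 4] √ both sides: 4 ≥ 0 gives two branches ⇒ sqrt: -2*x = 2 or -2.
Step 5. [-2*x = 2 or -2] LHS = -2·(…); ÷-2 both sides. So div: x = -1 or 1.

Answer: x ∈ {-1, 1}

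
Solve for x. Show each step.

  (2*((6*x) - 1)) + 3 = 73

Step 1. [(2*((6*x) - 1)) + 3 = 73] the outer +3 inverts by subtracting 3 ⇒ sub: 2*((6*x) - 1) = 70.
Step 2. [2*((6*x) - 1) = 70] 2 out front; divide by 2. So div: (6*x) - 1 = 35.
Step 3. [(6*x) - 1 = 35] the outer -1 inverts by adding 1. So sub: 6*x = 36.
Step 4. [6*x = 36] leading coefficient 6: divide by 6. So div: x = 6.

Answer: x ∈ {6}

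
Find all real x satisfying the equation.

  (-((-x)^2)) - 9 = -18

Step 1. [(-((-x)^2)) - 9 = -18] the outer -9 inverts by adding 9. So sub: -((-x)^2) = -9.
Step 2. [-((-x)^2) = -9] flip signs both sides ⇒ neg: (-x)^2 = 9.
Step 3. [(-x)^2 = 9] LHS squared, RHS 9 ≥ 0: apply √ (±) ⇒ sqrt: -x = 3 or -3.
Step 4. [-x = 3 or -3] flip signs both sides. So neg: x = -3 or 3.

Answer: x ∈ {-3, 3}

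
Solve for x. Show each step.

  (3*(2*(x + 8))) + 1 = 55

Step 1. [(3*(2*(x + 8))) + 1 = 55] +1 is outermost — subtract 1 both sides. So sub: 3*(2*(x + 8)) = 54.
Step 2. [3*(2*(x + 8)) = 54] divide by the outer 3 ⇒ div: 2*(x + 8) = 18.
Step 3. [2*(x + 8) = 18] leading coefficient 2: divide by 2. So div: x + 8 = 9.
Step 4. [x + 8 = 9] peel the +8: subtract 8 from each side. So sub: x = 1.

Answer: x ∈ {1}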